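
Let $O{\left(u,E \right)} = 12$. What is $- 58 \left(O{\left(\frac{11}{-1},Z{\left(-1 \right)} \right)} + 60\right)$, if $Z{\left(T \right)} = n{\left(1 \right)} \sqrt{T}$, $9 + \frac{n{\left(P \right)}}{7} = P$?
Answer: $-4176$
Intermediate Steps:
$n{\left(P \right)} = -63 + 7 P$
$Z{\left(T \right)} = - 56 \sqrt{T}$ ($Z{\left(T \right)} = \left(-63 + 7 \cdot 1\right) \sqrt{T} = \left(-63 + 7\right) \sqrt{T} = - 56 \sqrt{T}$)
$- 58 \left(O{\left(\frac{11}{-1},Z{\left(-1 \right)} \right)} + 60\right) = - 58 \left(12 + 60\right) = \left(-58\right) 72 = -4176$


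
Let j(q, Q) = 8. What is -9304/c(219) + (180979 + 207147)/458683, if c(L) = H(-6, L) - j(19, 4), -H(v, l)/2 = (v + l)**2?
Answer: 19744234314/20811823759 ≈ 0.94870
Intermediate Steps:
H(v, l) = -2*(l + v)**2 (H(v, l) = -2*(v + l)**2 = -2*(l + v)**2)
c(L) = -8 - 2*(-6 + L)**2 (c(L) = -2*(L - 6)**2 - 1*8 = -2*(-6 + L)**2 - 8 = -8 - 2*(-6 + L)**2)
-9304/c(219) + (180979 + 207147)/458683 = -9304/(-8 - 2*(-6 + 219)**2) + (180979 + 207147)/458683 = -9304/(-8 - 2*213**2) + 388126*(1/458683) = -9304/(-8 - 2*45369) + 388126/458683 = -9304/(-8 - 90738) + 388126/458683 = -9304/(-90746) + 388126/458683 = -9304*(-1/90746) + 388126/458683 = 4652/45373 + 388126/458683 = 19744234314/20811823759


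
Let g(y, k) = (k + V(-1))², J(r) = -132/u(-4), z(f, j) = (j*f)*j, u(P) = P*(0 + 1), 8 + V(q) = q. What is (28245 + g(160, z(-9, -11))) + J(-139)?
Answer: 1233882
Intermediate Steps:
V(q) = -8 + q
u(P) = P (u(P) = P*1 = P)
z(f, j) = f*j² (z(f, j) = (f*j)*j = f*j²)
J(r) = 33 (J(r) = -132/(-4) = -132*(-¼) = 33)
g(y, k) = (-9 + k)² (g(y, k) = (k + (-8 - 1))² = (k - 9)² = (-9 + k)²)
(28245 + g(160, z(-9, -11))) + J(-139) = (28245 + (-9 - 9*(-11)²)²) + 33 = (28245 + (-9 - 9*121)²) + 33 = (28245 + (-9 - 1089)²) + 33 = (28245 + (-1098)²) + 33 = (28245 + 1205604) + 33 = 1233849 + 33 = 1233882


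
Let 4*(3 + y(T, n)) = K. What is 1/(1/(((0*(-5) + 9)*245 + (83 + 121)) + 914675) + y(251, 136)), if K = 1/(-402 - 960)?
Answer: -1249068408/3747433133 ≈ -0.33331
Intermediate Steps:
K = -1/1362 (K = 1/(-1362) = -1/1362 ≈ -0.00073421)
y(T, n) = -16345/5448 (y(T, n) = -3 + (¼)*(-1/1362) = -3 - 1/5448 = -16345/5448)
1/(1/(((0*(-5) + 9)*245 + (83 + 121)) + 914675) + y(251, 136)) = 1/(1/(((0*(-5) + 9)*245 + (83 + 121)) + 914675) - 16345/5448) = 1/(1/(((0 + 9)*245 + 204) + 914675) - 16345/5448) = 1/(1/((9*245 + 204) + 914675) - 16345/5448) = 1/(1/((2205 + 204) + 914675) - 16345/5448) = 1/(1/(2409 + 914675) - 16345/5448) = 1/(1/917084 - 16345/5448) = 1/(-3747433133/1249068408) = -1249068408/3747433133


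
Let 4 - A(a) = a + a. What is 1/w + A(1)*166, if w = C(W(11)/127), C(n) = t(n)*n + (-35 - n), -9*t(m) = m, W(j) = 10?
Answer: 1690453619/5092165 ≈ 331.97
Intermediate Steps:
A(a) = 4 - 2*a (A(a) = 4 - (a + a) = 4 - 2*a)
t(m) = -m/9
C(n) = -35 - n - n²/9 (C(n) = (-n/9)*n + (-35 - n) = -n²/9 + (-35 - n) = -35 - n - n²/9)
w = -5092165/145161 (w = -35 - 10/127 - (10/127)²/9 = -35 - 10/127 - (10*(1/127))²/9 = -35 - 1*10/127 - (10/127)²/9 = -35 - 10/127 - ⅑*100/16129 = -35 - 10/127 - 100/145161 = -5092165/145161 ≈ -35.079)
1/w + A(1)*166 = 1/(-5092165/145161) + (4 - 2*1)*166 = -145161/5092165 + (4 - 2)*166 = -145161/5092165 + 2*166 = -145161/5092165 + 332 = 1690453619/5092165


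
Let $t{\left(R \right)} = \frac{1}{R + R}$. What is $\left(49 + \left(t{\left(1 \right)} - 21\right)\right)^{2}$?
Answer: $\frac{3249}{4} \approx 812.25$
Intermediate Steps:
$t{\left(R \right)} = \frac{1}{2 R}$
$\left(49 + \left(t{\left(1 \right)} - 21\right)\right)^{2} = \left(49 - \left(21 - \frac{1}{2 \cdot 1}\right)\right)^{2} = \left(49 + \left(\frac{1}{2} \cdot 1 - 21\right)\right)^{2} = \left(49 + \left(\frac{1}{2} - 21\right)\right)^{2} = \left(49 - \frac{41}{2}\right)^{2} = \left(\frac{57}{2}\right)^{2} = \frac{3249}{4}$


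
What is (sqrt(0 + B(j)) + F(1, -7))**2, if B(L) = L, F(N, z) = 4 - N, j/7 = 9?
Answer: 72 + 18*sqrt(7) ≈ 119.62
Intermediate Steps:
j = 63 (j = 7*9 = 63)
(sqrt(0 + B(j)) + F(1, -7))**2 = (sqrt(0 + 63) + (4 - 1*1))**2 = (sqrt(63) + (4 - 1))**2 = (3*sqrt(7) + 3)**2 = (3 + 3*sqrt(7))**2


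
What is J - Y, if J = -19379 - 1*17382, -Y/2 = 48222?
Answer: 59683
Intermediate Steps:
Y = -96444 (Y = -2*48222 = -96444)
J = -36761 (J = -19379 - 17382 = -36761)
J - Y = -36761 - 1*(-96444) = -36761 + 96444 = 59683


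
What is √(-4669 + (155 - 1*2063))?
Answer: I*√6577 ≈ 81.099*I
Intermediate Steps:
√(-4669 + (155 - 1*2063)) = √(-4669 + (155 - 2063)) = √(-4669 - 1908) = √(-6577) = I*√6577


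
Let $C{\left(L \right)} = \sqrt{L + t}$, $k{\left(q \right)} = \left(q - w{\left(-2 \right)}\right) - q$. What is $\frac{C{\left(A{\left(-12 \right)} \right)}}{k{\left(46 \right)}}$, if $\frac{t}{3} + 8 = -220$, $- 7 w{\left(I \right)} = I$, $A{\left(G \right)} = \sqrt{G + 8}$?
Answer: $- \frac{7 \sqrt{-684 + 2 i}}{2} \approx -0.13383 - 91.537 i$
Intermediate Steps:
$A{\left(G \right)} = \sqrt{8 + G}$
$w{\left(I \right)} = - \frac{I}{7}$
$t = -684$ ($t = -24 + 3 \left(-220\right) = -24 - 660 = -684$)
$k{\left(q \right)} = - \frac{2}{7}$ ($k{\left(q \right)} = \left(q - \left(- \frac{1}{7}\right) \left(-2\right)\right) - q = \left(q - \frac{2}{7}\right) - q = \left(- \frac{2}{7} + q\right) - q = - \frac{2}{7}$)
$C{\left(L \right)} = \sqrt{-684 + L}$ ($C{\left(L \right)} = \sqrt{L - 684} = \sqrt{-684 + L}$)
$\frac{C{\left(A{\left(-12 \right)} \right)}}{k{\left(46 \right)}} = \frac{\sqrt{-684 + \sqrt{8 - 12}}}{- \frac{2}{7}} = \sqrt{-684 + \sqrt{-4}} \left(- \frac{7}{2}\right) = \sqrt{-684 + 2 i} \left(- \frac{7}{2}\right) = - \frac{7 \sqrt{-684 + 2 i}}{2}$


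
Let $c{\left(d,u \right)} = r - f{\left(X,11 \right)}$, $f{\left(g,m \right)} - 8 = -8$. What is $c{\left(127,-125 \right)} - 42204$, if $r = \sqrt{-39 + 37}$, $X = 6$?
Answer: $-42204 + i \sqrt{2} \approx -42204.0 + 1.4142 i$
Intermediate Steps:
$r = i \sqrt{2}$ ($r = \sqrt{-2} = i \sqrt{2} \approx 1.4142 i$)
$f{\left(g,m \right)} = 0$ ($f{\left(g,m \right)} = 8 - 8 = 0$)
$c{\left(d,u \right)} = i \sqrt{2}$ ($c{\left(d,u \right)} = i \sqrt{2} - 0 = i \sqrt{2} + 0 = i \sqrt{2}$)
$c{\left(127,-125 \right)} - 42204 = i \sqrt{2} - 42204 = -42204 + i \sqrt{2}$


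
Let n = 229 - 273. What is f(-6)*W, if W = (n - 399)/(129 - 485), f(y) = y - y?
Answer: 0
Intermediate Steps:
f(y) = 0
n = -44
W = 443/356 (W = (-44 - 399)/(129 - 485) = -443/(-356) = -443*(-1/356) = 443/356 ≈ 1.2444)
f(-6)*W = 0*(443/356) = 0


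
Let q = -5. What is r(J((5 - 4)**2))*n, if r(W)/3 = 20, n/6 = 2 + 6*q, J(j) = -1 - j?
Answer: -10080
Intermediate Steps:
n = -168 (n = 6*(2 + 6*(-5)) = 6*(2 - 30) = 6*(-28) = -168)
r(W) = 60 (r(W) = 3*20 = 60)
r(J((5 - 4)**2))*n = 60*(-168) = -10080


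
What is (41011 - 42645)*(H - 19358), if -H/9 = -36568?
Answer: -506138036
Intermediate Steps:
H = 329112 (H = -9*(-36568) = 329112)
(41011 - 42645)*(H - 19358) = (41011 - 42645)*(329112 - 19358) = -1634*309754 = -506138036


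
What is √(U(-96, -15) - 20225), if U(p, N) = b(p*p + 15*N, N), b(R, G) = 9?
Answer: 38*I*√14 ≈ 142.18*I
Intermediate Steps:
U(p, N) = 9
√(U(-96, -15) - 20225) = √(9 - 20225) = √(-20216) = 38*I*√14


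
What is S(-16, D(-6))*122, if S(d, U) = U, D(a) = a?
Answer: -732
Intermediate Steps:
S(-16, D(-6))*122 = -6*122 = -732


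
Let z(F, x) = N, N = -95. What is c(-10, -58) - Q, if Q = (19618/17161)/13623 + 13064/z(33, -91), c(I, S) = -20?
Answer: 137366636578/1168921515 ≈ 117.52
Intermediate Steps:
z(F, x) = -95
Q = -160745066878/1168921515 (Q = (19618/17161)/13623 + 13064/(-95) = (19618*(1/17161))*(1/13623) + 13064*(-1/95) = (19618/17161)*(1/13623) - 13064/95 = 19618/233784303 - 13064/95 = -160745066878/1168921515 ≈ -137.52)
c(-10, -58) - Q = -20 - 1*(-160745066878/1168921515) = -20 + 160745066878/1168921515 = 137366636578/1168921515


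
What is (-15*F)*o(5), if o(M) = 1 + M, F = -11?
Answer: 990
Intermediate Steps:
(-15*F)*o(5) = (-15*(-11))*(1 + 5) = 165*6 = 990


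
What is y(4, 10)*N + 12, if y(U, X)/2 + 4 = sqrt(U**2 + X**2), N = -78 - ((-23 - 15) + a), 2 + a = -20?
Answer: 156 - 72*sqrt(29) ≈ -231.73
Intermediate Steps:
a = -22 (a = -2 - 20 = -22)
N = -18 (N = -78 - ((-23 - 15) - 22) = -78 - (-38 - 22) = -78 - 1*(-60) = -78 + 60 = -18)
y(U, X) = -8 + 2*sqrt(U**2 + X**2)
y(4, 10)*N + 12 = (-8 + 2*sqrt(4**2 + 10**2))*(-18) + 12 = (-8 + 2*sqrt(16 + 100))*(-18) + 12 = (-8 + 2*sqrt(116))*(-18) + 12 = (-8 + 2*(2*sqrt(29)))*(-18) + 12 = (-8 + 4*sqrt(29))*(-18) + 12 = (144 - 72*sqrt(29)) + 12 = 156 - 72*sqrt(29)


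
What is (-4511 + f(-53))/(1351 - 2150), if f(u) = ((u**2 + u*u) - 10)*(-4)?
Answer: 26943/799 ≈ 33.721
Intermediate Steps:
f(u) = 40 - 8*u**2 (f(u) = ((u**2 + u**2) - 10)*(-4) = (2*u**2 - 10)*(-4) = (-10 + 2*u**2)*(-4) = 40 - 8*u**2)
(-4511 + f(-53))/(1351 - 2150) = (-4511 + (40 - 8*(-53)**2))/(1351 - 2150) = (-4511 + (40 - 8*2809))/(-799) = (-4511 + (40 - 22472))*(-1/799) = (-4511 - 22432)*(-1/799) = -26943*(-1/799) = 26943/799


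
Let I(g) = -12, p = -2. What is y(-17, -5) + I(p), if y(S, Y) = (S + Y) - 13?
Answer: -47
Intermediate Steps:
y(S, Y) = -13 + S + Y
y(-17, -5) + I(p) = (-13 - 17 - 5) - 12 = -35 - 12 = -47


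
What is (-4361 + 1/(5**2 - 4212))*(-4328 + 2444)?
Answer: 34400913072/4187 ≈ 8.2161e+6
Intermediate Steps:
(-4361 + 1/(5**2 - 4212))*(-4328 + 2444) = (-4361 + 1/(25 - 4212))*(-1884) = (-4361 + 1/(-4187))*(-1884) = (-4361 - 1/4187)*(-1884) = -18259508/4187*(-1884) = 34400913072/4187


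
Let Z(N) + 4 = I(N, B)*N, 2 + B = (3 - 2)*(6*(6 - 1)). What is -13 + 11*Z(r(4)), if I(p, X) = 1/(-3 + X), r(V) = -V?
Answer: -1469/25 ≈ -58.760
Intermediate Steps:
B = 28 (B = -2 + (3 - 2)*(6*(6 - 1)) = -2 + 1*(6*5) = -2 + 1*30 = -2 + 30 = 28)
Z(N) = -4 + N/25 (Z(N) = -4 + N/(-3 + 28) = -4 + N/25)
-13 + 11*Z(r(4)) = -13 + 11*(-4 + (-1*4)/25) = -13 + 11*(-4 + (1/25)*(-4)) = -13 + 11*(-4 - 4/25) = -13 + 11*(-104/25) = -13 - 1144/25 = -1469/25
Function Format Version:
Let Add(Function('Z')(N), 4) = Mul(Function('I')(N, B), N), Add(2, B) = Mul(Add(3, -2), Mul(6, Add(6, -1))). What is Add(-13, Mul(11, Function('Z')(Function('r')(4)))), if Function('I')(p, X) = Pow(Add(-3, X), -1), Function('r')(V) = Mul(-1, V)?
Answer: Rational(-1469, 25) ≈ -58.760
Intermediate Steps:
B = 28 (B = Add(-2, Mul(Add(3, -2), Mul(6, Add(6, -1)))) = Add(-2, Mul(1, Mul(6, 5))) = Add(-2, Mul(1, 30)) = Add(-2, 30) = 28)
Function('Z')(N) = Add(-4, Mul(Rational(1, 25), N)) (Function('Z')(N) = Add(-4, Mul(Pow(Add(-3, 28), -1), N)) = Add(-4, Mul(Pow(25, -1), N)) = Add(-4, Mul(Rational(1, 25), N)))
Add(-13, Mul(11, Function('Z')(Function('r')(4)))) = Add(-13, Mul(11, Add(-4, Mul(Rational(1, 25), Mul(-1, 4))))) = Add(-13, Mul(11, Add(-4, Mul(Rational(1, 25), -4)))) = Add(-13, Mul(11, Add(-4, Rational(-4, 25)))) = Add(-13, Mul(11, Rational(-104, 25))) = Add(-13, Rational(-1144, 25)) = Rational(-1469, 25)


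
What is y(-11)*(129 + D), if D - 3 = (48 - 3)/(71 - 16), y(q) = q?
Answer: -1461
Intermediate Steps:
D = 42/11 (D = 3 + (48 - 3)/(71 - 16) = 3 + 45/55 = 3 + 45*(1/55) = 3 + 9/11 = 42/11 ≈ 3.8182)
y(-11)*(129 + D) = -11*(129 + 42/11) = -11*1461/11 = -1461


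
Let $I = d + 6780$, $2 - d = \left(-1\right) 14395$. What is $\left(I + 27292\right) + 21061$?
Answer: $69530$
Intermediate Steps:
$d = 14397$ ($d = 2 - \left(-1\right) 14395 = 2 - -14395 = 2 + 14395 = 14397$)
$I = 21177$ ($I = 14397 + 6780 = 21177$)
$\left(I + 27292\right) + 21061 = \left(21177 + 27292\right) + 21061 = 48469 + 21061 = 69530$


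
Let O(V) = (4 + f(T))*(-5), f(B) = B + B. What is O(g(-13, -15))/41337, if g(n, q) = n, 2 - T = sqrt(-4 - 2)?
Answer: -40/41337 + 10*I*sqrt(6)/41337 ≈ -0.00096766 + 0.00059257*I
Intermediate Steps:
T = 2 - I*sqrt(6) (T = 2 - sqrt(-4 - 2) = 2 - sqrt(-6) = 2 - I*sqrt(6) ≈ 2.0 - 2.4495*I)
f(B) = 2*B
O(V) = -40 + 10*I*sqrt(6) (O(V) = (4 + 2*(2 - I*sqrt(6)))*(-5) = (4 + (4 - 2*I*sqrt(6)))*(-5) = (8 - 2*I*sqrt(6))*(-5) = -40 + 10*I*sqrt(6))
O(g(-13, -15))/41337 = (-40 + 10*I*sqrt(6))/41337 = (-40 + 10*I*sqrt(6))*(1/41337) = -40/41337 + 10*I*sqrt(6)/41337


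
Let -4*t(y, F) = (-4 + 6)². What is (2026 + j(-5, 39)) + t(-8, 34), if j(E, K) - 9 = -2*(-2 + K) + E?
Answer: 1955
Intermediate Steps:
j(E, K) = 13 + E - 2*K (j(E, K) = 9 + (-2*(-2 + K) + E) = 9 + ((4 - 2*K) + E) = 9 + (4 + E - 2*K) = 13 + E - 2*K)
t(y, F) = -1 (t(y, F) = -(-4 + 6)²/4 = -¼*2² = -¼*4 = -1)
(2026 + j(-5, 39)) + t(-8, 34) = (2026 + (13 - 5 - 2*39)) - 1 = (2026 + (13 - 5 - 78)) - 1 = (2026 - 70) - 1 = 1956 - 1 = 1955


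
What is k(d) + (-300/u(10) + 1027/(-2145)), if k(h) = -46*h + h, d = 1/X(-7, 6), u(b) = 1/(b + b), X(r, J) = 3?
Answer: -992554/165 ≈ -6015.5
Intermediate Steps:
u(b) = 1/(2*b)
d = ⅓ (d = 1/3 = ⅓ ≈ 0.33333)
k(h) = -45*h
k(d) + (-300/u(10) + 1027/(-2145)) = -45*⅓ + (-300/((½)/10) + 1027/(-2145)) = -15 + (-300/((½)*(⅒)) + 1027*(-1/2145)) = -15 + (-300/1/20 - 79/165) = -15 + (-300*20 - 79/165) = -15 + (-6000 - 79/165) = -15 - 990079/165 = -992554/165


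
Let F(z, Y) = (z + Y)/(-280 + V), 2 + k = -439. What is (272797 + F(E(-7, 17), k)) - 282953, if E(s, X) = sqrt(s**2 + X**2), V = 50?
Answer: -2335439/230 - 13*sqrt(2)/230 ≈ -10154.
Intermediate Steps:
k = -441 (k = -2 - 439 = -441)
E(s, X) = sqrt(X**2 + s**2)
F(z, Y) = -Y/230 - z/230 (F(z, Y) = (z + Y)/(-280 + 50) = (Y + z)/(-230) = (Y + z)*(-1/230) = -Y/230 - z/230)
(272797 + F(E(-7, 17), k)) - 282953 = (272797 + (-1/230*(-441) - sqrt(17**2 + (-7)**2)/230)) - 282953 = (272797 + (441/230 - sqrt(289 + 49)/230)) - 282953 = (272797 + (441/230 - 13*sqrt(2)/230)) - 282953 = (62743751/230 - 13*sqrt(2)/230) - 282953 = -2335439/230 - 13*sqrt(2)/230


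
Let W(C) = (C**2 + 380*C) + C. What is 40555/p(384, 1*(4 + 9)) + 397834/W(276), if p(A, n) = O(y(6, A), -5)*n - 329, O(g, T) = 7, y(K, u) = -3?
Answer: -907404346/5394627 ≈ -168.21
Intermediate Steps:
W(C) = C**2 + 381*C
p(A, n) = -329 + 7*n (p(A, n) = 7*n - 329 = -329 + 7*n)
40555/p(384, 1*(4 + 9)) + 397834/W(276) = 40555/(-329 + 7*(1*(4 + 9))) + 397834/((276*(381 + 276))) = 40555/(-329 + 7*(1*13)) + 397834/((276*657)) = 40555/(-329 + 7*13) + 397834/181332 = 40555/(-329 + 91) + 397834*(1/181332) = 40555/(-238) + 198917/90666 = 40555*(-1/238) + 198917/90666 = -40555/238 + 198917/90666 = -907404346/5394627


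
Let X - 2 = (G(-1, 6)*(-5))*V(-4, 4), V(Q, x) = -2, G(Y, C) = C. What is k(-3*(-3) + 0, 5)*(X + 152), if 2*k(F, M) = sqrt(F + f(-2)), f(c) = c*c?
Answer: 107*sqrt(13) ≈ 385.79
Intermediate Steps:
f(c) = c**2
k(F, M) = sqrt(4 + F)/2 (k(F, M) = sqrt(F + (-2)**2)/2 = sqrt(F + 4)/2 = sqrt(4 + F)/2)
X = 62 (X = 2 + (6*(-5))*(-2) = 2 - 30*(-2) = 2 + 60 = 62)
k(-3*(-3) + 0, 5)*(X + 152) = (sqrt(4 + (-3*(-3) + 0))/2)*(62 + 152) = (sqrt(4 + (9 + 0))/2)*214 = (sqrt(4 + 9)/2)*214 = (sqrt(13)/2)*214 = 107*sqrt(13)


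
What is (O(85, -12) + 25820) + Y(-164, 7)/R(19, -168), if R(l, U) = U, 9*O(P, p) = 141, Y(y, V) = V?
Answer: 206685/8 ≈ 25836.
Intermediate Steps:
O(P, p) = 47/3 (O(P, p) = (⅑)*141 = 47/3)
(O(85, -12) + 25820) + Y(-164, 7)/R(19, -168) = (47/3 + 25820) + 7/(-168) = 77507/3 + 7*(-1/168) = 77507/3 - 1/24 = 206685/8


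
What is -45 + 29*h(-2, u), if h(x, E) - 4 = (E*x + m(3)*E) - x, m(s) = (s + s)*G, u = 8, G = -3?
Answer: -4511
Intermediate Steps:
m(s) = -6*s (m(s) = (s + s)*(-3) = (2*s)*(-3) = -6*s)
h(x, E) = 4 - x - 18*E + E*x (h(x, E) = 4 + ((E*x + (-6*3)*E) - x) = 4 + ((E*x - 18*E) - x) = 4 + ((-18*E + E*x) - x) = 4 + (-x - 18*E + E*x) = 4 - x - 18*E + E*x)
-45 + 29*h(-2, u) = -45 + 29*(4 - 1*(-2) - 18*8 + 8*(-2)) = -45 + 29*(4 + 2 - 144 - 16) = -45 + 29*(-154) = -45 - 4466 = -4511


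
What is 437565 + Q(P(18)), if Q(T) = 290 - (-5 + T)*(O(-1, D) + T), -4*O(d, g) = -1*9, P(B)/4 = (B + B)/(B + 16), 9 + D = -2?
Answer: 506166113/1156 ≈ 4.3786e+5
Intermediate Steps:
D = -11 (D = -9 - 2 = -11)
P(B) = 8*B/(16 + B) (P(B) = 4*((B + B)/(B + 16)) = 4*((2*B)/(16 + B)) = 4*(2*B/(16 + B)) = 8*B/(16 + B))
O(d, g) = 9/4 (O(d, g) = -(-1)*9/4 = -¼*(-9) = 9/4)
Q(T) = 290 - (-5 + T)*(9/4 + T)
437565 + Q(P(18)) = 437565 + (1205/4 - (8*18/(16 + 18))² + 11*(8*18/(16 + 18))/4) = 437565 + (1205/4 - (8*18/34)² + 11*(8*18/34)/4) = 437565 + (1205/4 - (8*18*(1/34))² + 11*(8*18*(1/34))/4) = 437565 + (1205/4 - (72/17)² + (11/4)*(72/17)) = 437565 + (1205/4 - 1*5184/289 + 198/17) = 437565 + (1205/4 - 5184/289 + 198/17) = 437565 + 340973/1156 = 506166113/1156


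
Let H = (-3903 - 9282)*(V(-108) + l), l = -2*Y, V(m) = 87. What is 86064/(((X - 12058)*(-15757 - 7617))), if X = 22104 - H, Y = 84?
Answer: 43032/12364133093 ≈ 3.4804e-6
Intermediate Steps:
l = -168 (l = -2*84 = -168)
H = 1067985 (H = (-3903 - 9282)*(87 - 168) = -13185*(-81) = 1067985)
X = -1045881 (X = 22104 - 1*1067985 = 22104 - 1067985 = -1045881)
86064/(((X - 12058)*(-15757 - 7617))) = 86064/(((-1045881 - 12058)*(-15757 - 7617))) = 86064/((-1057939*(-23374))) = 86064/24728266186 = 86064*(1/24728266186) = 43032/12364133093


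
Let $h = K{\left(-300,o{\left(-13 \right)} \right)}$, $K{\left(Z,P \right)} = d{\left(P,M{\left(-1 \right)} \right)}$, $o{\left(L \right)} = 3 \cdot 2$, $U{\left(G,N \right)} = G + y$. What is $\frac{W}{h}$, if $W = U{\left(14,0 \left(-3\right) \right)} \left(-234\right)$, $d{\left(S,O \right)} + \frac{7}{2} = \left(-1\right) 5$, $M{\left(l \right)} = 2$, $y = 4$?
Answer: $\frac{8424}{17} \approx 495.53$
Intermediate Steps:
$U{\left(G,N \right)} = 4 + G$ ($U{\left(G,N \right)} = G + 4 = 4 + G$)
$o{\left(L \right)} = 6$
$d{\left(S,O \right)} = - \frac{17}{2}$ ($d{\left(S,O \right)} = - \frac{7}{2} - 5 = - \frac{17}{2}$)
$K{\left(Z,P \right)} = - \frac{17}{2}$
$h = - \frac{17}{2} \approx -8.5$
$W = -4212$ ($W = \left(4 + 14\right) \left(-234\right) = 18 \left(-234\right) = -4212$)
$\frac{W}{h} = - \frac{4212}{- \frac{17}{2}} = \left(-4212\right) \left(- \frac{2}{17}\right) = \frac{8424}{17}$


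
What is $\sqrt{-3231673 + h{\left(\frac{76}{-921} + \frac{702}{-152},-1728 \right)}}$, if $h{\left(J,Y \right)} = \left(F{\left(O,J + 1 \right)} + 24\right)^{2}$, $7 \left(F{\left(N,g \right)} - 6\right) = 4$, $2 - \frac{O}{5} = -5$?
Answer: $\frac{i \sqrt{158306181}}{7} \approx 1797.4 i$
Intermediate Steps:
$O = 35$ ($O = 10 - -25 = 10 + 25 = 35$)
$F{\left(N,g \right)} = \frac{46}{7}$ ($F{\left(N,g \right)} = 6 + \frac{1}{7} \cdot 4 = 6 + \frac{4}{7} = \frac{46}{7}$)
$h{\left(J,Y \right)} = \frac{45796}{49}$ ($h{\left(J,Y \right)} = \left(\frac{46}{7} + 24\right)^{2} = \left(\frac{214}{7}\right)^{2} = \frac{45796}{49}$)
$\sqrt{-3231673 + h{\left(\frac{76}{-921} + \frac{702}{-152},-1728 \right)}} = \sqrt{-3231673 + \frac{45796}{49}} = \sqrt{- \frac{158306181}{49}} = \frac{i \sqrt{158306181}}{7}$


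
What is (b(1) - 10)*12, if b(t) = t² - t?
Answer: -120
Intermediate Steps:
(b(1) - 10)*12 = (1*(-1 + 1) - 10)*12 = (1*0 - 10)*12 = (0 - 10)*12 = -10*12 = -120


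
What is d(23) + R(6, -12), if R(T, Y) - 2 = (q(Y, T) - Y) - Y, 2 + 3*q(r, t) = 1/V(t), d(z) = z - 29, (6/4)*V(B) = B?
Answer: 233/12 ≈ 19.417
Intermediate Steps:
V(B) = 2*B/3
d(z) = -29 + z
q(r, t) = -2/3 + 1/(2*t) (q(r, t) = -2/3 + 1/(3*((2*t/3))) = -2/3 + (3/(2*t))/3 = -2/3 + 1/(2*t))
R(T, Y) = 2 - 2*Y + (3 - 4*T)/(6*T) (R(T, Y) = 2 + (((3 - 4*T)/(6*T) - Y) - Y) = 2 + ((-Y + (3 - 4*T)/(6*T)) - Y) = 2 + (-2*Y + (3 - 4*T)/(6*T)) = 2 - 2*Y + (3 - 4*T)/(6*T))
d(23) + R(6, -12) = (-29 + 23) + (4/3 + (1/2)/6 - 2*(-12)) = -6 + (4/3 + (1/2)*(1/6) + 24) = -6 + (4/3 + 1/12 + 24) = -6 + 305/12 = 233/12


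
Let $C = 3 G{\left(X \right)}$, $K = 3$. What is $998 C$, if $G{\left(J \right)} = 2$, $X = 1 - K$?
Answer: $5988$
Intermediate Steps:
$X = -2$ ($X = 1 - 3 = -2$)
$C = 6$ ($C = 3 \cdot 2 = 6$)
$998 C = 998 \cdot 6 = 5988$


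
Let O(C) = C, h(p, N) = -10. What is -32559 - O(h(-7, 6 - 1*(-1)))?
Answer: -32549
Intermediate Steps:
-32559 - O(h(-7, 6 - 1*(-1))) = -32559 - 1*(-10) = -32559 + 10 = -32549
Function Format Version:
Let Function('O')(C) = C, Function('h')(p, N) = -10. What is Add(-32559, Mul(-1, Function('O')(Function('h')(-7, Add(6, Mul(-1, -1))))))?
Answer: -32549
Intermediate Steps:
Add(-32559, Mul(-1, Function('O')(Function('h')(-7, Add(6, Mul(-1, -1)))))) = Add(-32559, Mul(-1, -10)) = Add(-32559, 10) = -32549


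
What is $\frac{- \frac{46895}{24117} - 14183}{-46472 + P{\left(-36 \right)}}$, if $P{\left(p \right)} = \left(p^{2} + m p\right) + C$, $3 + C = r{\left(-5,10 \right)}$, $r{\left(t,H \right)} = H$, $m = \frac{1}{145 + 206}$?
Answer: $\frac{404297998}{1287405655} \approx 0.31404$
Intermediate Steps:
$m = \frac{1}{351} \approx 0.002849$
$C = 7$ ($C = -3 + 10 = 7$)
$P{\left(p \right)} = 7 + p^{2} + \frac{p}{351}$ ($P{\left(p \right)} = \left(p^{2} + \frac{p}{351}\right) + 7 = 7 + p^{2} + \frac{p}{351}$)
$\frac{- \frac{46895}{24117} - 14183}{-46472 + P{\left(-36 \right)}} = \frac{- \frac{46895}{24117} - 14183}{-46472 + \left(7 + \left(-36\right)^{2} + \frac{1}{351} \left(-36\right)\right)} = \frac{\left(-46895\right) \frac{1}{24117} - 14183}{-46472 + \left(7 + 1296 - \frac{4}{39}\right)} = \frac{- \frac{46895}{24117} - 14183}{-46472 + \frac{50813}{39}} = - \frac{342098306}{24117 \left(- \frac{1761595}{39}\right)} = \left(- \frac{342098306}{24117}\right) \left(- \frac{39}{1761595}\right) = \frac{404297998}{1287405655}$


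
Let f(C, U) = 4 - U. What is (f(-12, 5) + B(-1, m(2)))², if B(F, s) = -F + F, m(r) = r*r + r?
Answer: 1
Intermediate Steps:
m(r) = r + r² (m(r) = r² + r = r + r²)
B(F, s) = 0
(f(-12, 5) + B(-1, m(2)))² = ((4 - 1*5) + 0)² = ((4 - 5) + 0)² = (-1 + 0)² = (-1)² = 1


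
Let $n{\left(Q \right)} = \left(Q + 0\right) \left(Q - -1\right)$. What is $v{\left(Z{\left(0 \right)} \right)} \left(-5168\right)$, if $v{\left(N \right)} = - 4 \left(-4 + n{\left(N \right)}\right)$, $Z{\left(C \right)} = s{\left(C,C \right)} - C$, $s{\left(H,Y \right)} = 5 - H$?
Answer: $537472$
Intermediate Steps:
$Z{\left(C \right)} = 5 - 2 C$ ($Z{\left(C \right)} = \left(5 - C\right) - C = 5 - 2 C$)
$n{\left(Q \right)} = Q \left(1 + Q\right)$ ($n{\left(Q \right)} = Q \left(Q + 1\right) = Q \left(1 + Q\right)$)
$v{\left(N \right)} = 16 - 4 N \left(1 + N\right)$ ($v{\left(N \right)} = - 4 \left(-4 + N \left(1 + N\right)\right) = 16 - 4 N \left(1 + N\right)$)
$v{\left(Z{\left(0 \right)} \right)} \left(-5168\right) = \left(16 - 4 \left(5 - 0\right) \left(1 + \left(5 - 0\right)\right)\right) \left(-5168\right) = \left(16 - 4 \left(5 + 0\right) \left(1 + \left(5 + 0\right)\right)\right) \left(-5168\right) = \left(16 - 20 \left(1 + 5\right)\right) \left(-5168\right) = \left(16 - 20 \cdot 6\right) \left(-5168\right) = \left(16 - 120\right) \left(-5168\right) = \left(-104\right) \left(-5168\right) = 537472$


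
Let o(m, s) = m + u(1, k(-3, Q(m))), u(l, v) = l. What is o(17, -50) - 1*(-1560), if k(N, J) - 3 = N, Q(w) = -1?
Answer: 1578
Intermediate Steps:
k(N, J) = 3 + N
o(m, s) = 1 + m (o(m, s) = m + 1 = 1 + m)
o(17, -50) - 1*(-1560) = (1 + 17) - 1*(-1560) = 18 + 1560 = 1578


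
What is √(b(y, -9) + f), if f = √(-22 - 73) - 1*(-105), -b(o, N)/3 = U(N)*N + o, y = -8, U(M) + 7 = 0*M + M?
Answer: √(-303 + I*√95) ≈ 0.2799 + 17.409*I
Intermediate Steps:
U(M) = -7 + M (U(M) = -7 + (0*M + M) = -7 + (0 + M) = -7 + M)
b(o, N) = -3*o - 3*N*(-7 + N) (b(o, N) = -3*((-7 + N)*N + o) = -3*(N*(-7 + N) + o) = -3*(o + N*(-7 + N)) = -3*o - 3*N*(-7 + N))
f = 105 + I*√95 (f = √(-95) + 105 = I*√95 + 105 = 105 + I*√95 ≈ 105.0 + 9.7468*I)
√(b(y, -9) + f) = √((-3*(-8) - 3*(-9)*(-7 - 9)) + (105 + I*√95)) = √((24 - 3*(-9)*(-16)) + (105 + I*√95)) = √((24 - 432) + (105 + I*√95)) = √(-408 + (105 + I*√95)) = √(-303 + I*√95)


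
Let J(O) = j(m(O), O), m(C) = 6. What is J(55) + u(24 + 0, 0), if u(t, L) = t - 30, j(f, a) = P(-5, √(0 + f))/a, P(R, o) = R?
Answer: -67/11 ≈ -6.0909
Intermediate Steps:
j(f, a) = -5/a
u(t, L) = -30 + t
J(O) = -5/O
J(55) + u(24 + 0, 0) = -5/55 + (-30 + (24 + 0)) = -5*1/55 + (-30 + 24) = -1/11 - 6 = -67/11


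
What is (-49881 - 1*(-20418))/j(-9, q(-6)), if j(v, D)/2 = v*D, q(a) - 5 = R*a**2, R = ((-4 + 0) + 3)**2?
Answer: 9821/246 ≈ 39.923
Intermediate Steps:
R = 1 (R = (-4 + 3)**2 = (-1)**2 = 1)
q(a) = 5 + a**2 (q(a) = 5 + 1*a**2 = 5 + a**2)
j(v, D) = 2*D*v (j(v, D) = 2*(v*D) = 2*(D*v) = 2*D*v)
(-49881 - 1*(-20418))/j(-9, q(-6)) = (-49881 - 1*(-20418))/((2*(5 + (-6)**2)*(-9))) = (-49881 + 20418)/((2*(5 + 36)*(-9))) = -29463/(2*41*(-9)) = -29463/(-738) = -29463*(-1/738) = 9821/246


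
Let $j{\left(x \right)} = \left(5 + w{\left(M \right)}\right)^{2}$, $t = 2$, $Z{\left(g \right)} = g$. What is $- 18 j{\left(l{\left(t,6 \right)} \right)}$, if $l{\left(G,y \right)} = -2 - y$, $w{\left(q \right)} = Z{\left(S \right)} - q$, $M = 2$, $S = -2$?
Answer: $-18$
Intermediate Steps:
$w{\left(q \right)} = -2 - q$
$j{\left(x \right)} = 1$ ($j{\left(x \right)} = \left(5 - 4\right)^{2} = 1^{2} = 1$)
$- 18 j{\left(l{\left(t,6 \right)} \right)} = \left(-18\right) 1 = -18$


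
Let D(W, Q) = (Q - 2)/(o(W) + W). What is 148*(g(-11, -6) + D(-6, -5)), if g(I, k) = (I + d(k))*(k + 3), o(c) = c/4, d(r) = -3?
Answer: 95312/15 ≈ 6354.1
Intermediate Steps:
o(c) = c/4 (o(c) = c*(¼) = c/4)
g(I, k) = (-3 + I)*(3 + k) (g(I, k) = (I - 3)*(k + 3) = (-3 + I)*(3 + k))
D(W, Q) = 4*(-2 + Q)/(5*W) (D(W, Q) = (Q - 2)/(W/4 + W) = (-2 + Q)/((5*W/4)) = (-2 + Q)*(4/(5*W)) = 4*(-2 + Q)/(5*W))
148*(g(-11, -6) + D(-6, -5)) = 148*((-9 - 3*(-6) + 3*(-11) - 11*(-6)) + (⅘)*(-2 - 5)/(-6)) = 148*((-9 + 18 - 33 + 66) + (⅘)*(-⅙)*(-7)) = 148*(42 + 14/15) = 148*(644/15) = 95312/15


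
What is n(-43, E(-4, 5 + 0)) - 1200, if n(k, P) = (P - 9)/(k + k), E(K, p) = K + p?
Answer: -51596/43 ≈ -1199.9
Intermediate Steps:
n(k, P) = (-9 + P)/(2*k) (n(k, P) = (-9 + P)/((2*k)) = (-9 + P)*(1/(2*k)) = (-9 + P)/(2*k))
n(-43, E(-4, 5 + 0)) - 1200 = (1/2)*(-9 + (-4 + (5 + 0)))/(-43) - 1200 = (1/2)*(-1/43)*(-9 + (-4 + 5)) - 1200 = (1/2)*(-1/43)*(-9 + 1) - 1200 = (1/2)*(-1/43)*(-8) - 1200 = 4/43 - 1200 = -51596/43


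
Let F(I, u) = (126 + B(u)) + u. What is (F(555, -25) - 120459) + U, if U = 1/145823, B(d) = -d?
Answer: -17547319058/145823 ≈ -1.2033e+5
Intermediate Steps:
F(I, u) = 126 (F(I, u) = (126 - u) + u = 126)
U = 1/145823 ≈ 6.8576e-6
(F(555, -25) - 120459) + U = (126 - 120459) + 1/145823 = -120333 + 1/145823 = -17547319058/145823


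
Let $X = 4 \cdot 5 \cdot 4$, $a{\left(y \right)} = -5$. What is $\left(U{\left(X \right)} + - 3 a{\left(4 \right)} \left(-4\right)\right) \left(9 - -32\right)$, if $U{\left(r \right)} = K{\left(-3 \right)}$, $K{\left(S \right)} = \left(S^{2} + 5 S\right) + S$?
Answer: $-2829$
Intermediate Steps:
$K{\left(S \right)} = S^{2} + 6 S$
$X = 80$ ($X = 20 \cdot 4 = 80$)
$U{\left(r \right)} = -9$ ($U{\left(r \right)} = - 3 \left(6 - 3\right) = \left(-3\right) 3 = -9$)
$\left(U{\left(X \right)} + - 3 a{\left(4 \right)} \left(-4\right)\right) \left(9 - -32\right) = \left(-9 + \left(-3\right) \left(-5\right) \left(-4\right)\right) \left(9 - -32\right) = \left(-9 + 15 \left(-4\right)\right) \left(9 + 32\right) = \left(-9 - 60\right) 41 = \left(-69\right) 41 = -2829$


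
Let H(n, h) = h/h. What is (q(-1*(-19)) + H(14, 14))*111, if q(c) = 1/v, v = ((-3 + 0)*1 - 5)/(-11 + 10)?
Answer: 999/8 ≈ 124.88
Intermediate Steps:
H(n, h) = 1
v = 8 (v = (-3*1 - 5)/(-1) = (-3 - 5)*(-1) = -8*(-1) = 8)
q(c) = 1/8
(q(-1*(-19)) + H(14, 14))*111 = (1/8 + 1)*111 = (9/8)*111 = 999/8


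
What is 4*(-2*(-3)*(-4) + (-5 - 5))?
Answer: -136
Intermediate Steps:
4*(-2*(-3)*(-4) + (-5 - 5)) = 4*(6*(-4) - 10) = 4*(-24 - 10) = 4*(-34) = -136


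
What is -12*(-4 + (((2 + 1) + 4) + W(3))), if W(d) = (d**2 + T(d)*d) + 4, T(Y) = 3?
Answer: -300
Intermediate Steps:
W(d) = 4 + d**2 + 3*d (W(d) = (d**2 + 3*d) + 4 = 4 + d**2 + 3*d)
-12*(-4 + (((2 + 1) + 4) + W(3))) = -12*(-4 + (((2 + 1) + 4) + (4 + 3**2 + 3*3))) = -12*(-4 + ((3 + 4) + (4 + 9 + 9))) = -12*(-4 + (7 + 22)) = -12*(-4 + 29) = -12*25 = -300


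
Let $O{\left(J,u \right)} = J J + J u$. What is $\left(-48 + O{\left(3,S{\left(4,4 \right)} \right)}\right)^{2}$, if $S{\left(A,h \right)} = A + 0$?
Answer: $729$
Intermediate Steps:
$S{\left(A,h \right)} = A$
$O{\left(J,u \right)} = J^{2} + J u$
$\left(-48 + O{\left(3,S{\left(4,4 \right)} \right)}\right)^{2} = \left(-48 + 3 \left(3 + 4\right)\right)^{2} = \left(-48 + 3 \cdot 7\right)^{2} = \left(-48 + 21\right)^{2} = \left(-27\right)^{2} = 729$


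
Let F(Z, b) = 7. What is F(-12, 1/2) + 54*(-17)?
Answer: -911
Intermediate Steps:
F(-12, 1/2) + 54*(-17) = 7 + 54*(-17) = 7 - 918 = -911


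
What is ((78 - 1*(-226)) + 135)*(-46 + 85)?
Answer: 17121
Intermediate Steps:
((78 - 1*(-226)) + 135)*(-46 + 85) = ((78 + 226) + 135)*39 = (304 + 135)*39 = 439*39 = 17121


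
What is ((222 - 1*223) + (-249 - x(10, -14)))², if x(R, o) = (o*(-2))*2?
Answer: 93636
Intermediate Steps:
x(R, o) = -4*o (x(R, o) = -2*o*2 = -4*o)
((222 - 1*223) + (-249 - x(10, -14)))² = ((222 - 1*223) + (-249 - (-4)*(-14)))² = ((222 - 223) + (-249 - 1*56))² = (-1 + (-249 - 56))² = (-1 - 305)² = (-306)² = 93636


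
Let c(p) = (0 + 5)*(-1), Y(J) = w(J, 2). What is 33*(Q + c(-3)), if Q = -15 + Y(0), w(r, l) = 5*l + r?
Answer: -330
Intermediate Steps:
w(r, l) = r + 5*l
Y(J) = 10 + J (Y(J) = J + 5*2 = J + 10 = 10 + J)
c(p) = -5 (c(p) = 5*(-1) = -5)
Q = -5 (Q = -15 + (10 + 0) = -15 + 10 = -5)
33*(Q + c(-3)) = 33*(-5 - 5) = 33*(-10) = -330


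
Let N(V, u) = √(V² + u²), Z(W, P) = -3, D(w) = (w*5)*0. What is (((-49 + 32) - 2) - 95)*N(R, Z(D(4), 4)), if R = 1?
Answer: -114*√10 ≈ -360.50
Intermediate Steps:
D(w) = 0 (D(w) = (5*w)*0 = 0)
(((-49 + 32) - 2) - 95)*N(R, Z(D(4), 4)) = (((-49 + 32) - 2) - 95)*√(1² + (-3)²) = ((-17 - 2) - 95)*√(1 + 9) = (-19 - 95)*√10 = -114*√10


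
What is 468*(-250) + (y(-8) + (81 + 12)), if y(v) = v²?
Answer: -116843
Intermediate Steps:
468*(-250) + (y(-8) + (81 + 12)) = 468*(-250) + ((-8)² + (81 + 12)) = -117000 + (64 + 93) = -117000 + 157 = -116843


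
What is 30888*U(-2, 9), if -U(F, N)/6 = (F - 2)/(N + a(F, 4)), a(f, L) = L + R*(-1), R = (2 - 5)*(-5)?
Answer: -370656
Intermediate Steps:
R = 15 (R = -3*(-5) = 15)
a(f, L) = -15 + L (a(f, L) = L + 15*(-1) = L - 15 = -15 + L)
U(F, N) = -6*(-2 + F)/(-11 + N) (U(F, N) = -6*(F - 2)/(N + (-15 + 4)) = -6*(-2 + F)/(N - 11) = -6*(-2 + F)/(-11 + N))
30888*U(-2, 9) = 30888*(6*(2 - 1*(-2))/(-11 + 9)) = 30888*(6*(2 + 2)/(-2)) = 30888*(6*(-1/2)*4) = 30888*(-12) = -370656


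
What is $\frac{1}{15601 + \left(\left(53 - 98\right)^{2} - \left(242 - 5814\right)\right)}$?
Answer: $\frac{1}{23198} \approx 4.3107 \cdot 10^{-5}$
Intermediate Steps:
$\frac{1}{15601 + \left(\left(53 - 98\right)^{2} - \left(242 - 5814\right)\right)} = \frac{1}{15601 + \left(\left(-45\right)^{2} - -5572\right)} = \frac{1}{15601 + \left(2025 + 5572\right)} = \frac{1}{15601 + 7597} = \frac{1}{23198}$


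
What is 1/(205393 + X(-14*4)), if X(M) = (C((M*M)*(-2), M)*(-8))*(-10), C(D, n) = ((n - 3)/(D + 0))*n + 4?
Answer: 7/1439696 ≈ 4.8621e-6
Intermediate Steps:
C(D, n) = 4 + n*(-3 + n)/D (C(D, n) = ((-3 + n)/D)*n + 4 = n*(-3 + n)/D + 4 = 4 + n*(-3 + n)/D)
X(M) = -40*(-7*M**2 - 3*M)/M**2 (X(M) = (((M**2 - 3*M + 4*((M*M)*(-2)))/(((M*M)*(-2))))*(-8))*(-10) = (((M**2 - 3*M + 4*(M**2*(-2)))/((M**2*(-2))))*(-8))*(-10) = (((M**2 - 3*M + 4*(-2*M**2))/((-2*M**2)))*(-8))*(-10) = (((-1/(2*M**2))*(M**2 - 3*M - 8*M**2))*(-8))*(-10) = (((-1/(2*M**2))*(-7*M**2 - 3*M))*(-8))*(-10) = (-(-7*M**2 - 3*M)/(2*M**2)*(-8))*(-10) = (4*(-7*M**2 - 3*M)/M**2)*(-10) = -40*(-7*M**2 - 3*M)/M**2)
1/(205393 + X(-14*4)) = 1/(205393 + (280 + 120/((-14*4)))) = 1/(205393 + (280 + 120/(-56))) = 1/(205393 + (280 + 120*(-1/56))) = 1/(205393 + (280 - 15/7)) = 1/(205393 + 1945/7) = 1/(1439696/7) = 7/1439696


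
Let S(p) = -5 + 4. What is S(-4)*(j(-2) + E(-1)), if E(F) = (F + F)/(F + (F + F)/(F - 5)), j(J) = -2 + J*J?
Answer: -5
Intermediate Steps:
j(J) = -2 + J²
S(p) = -1
E(F) = 2*F/(F + 2*F/(-5 + F)) (E(F) = (2*F)/(F + (2*F)/(-5 + F)) = (2*F)/(F + 2*F/(-5 + F)) = 2*F/(F + 2*F/(-5 + F)))
S(-4)*(j(-2) + E(-1)) = -((-2 + (-2)²) + 2*(-5 - 1)/(-3 - 1)) = -((-2 + 4) + 2*(-6)/(-4)) = -(2 + 2*(-¼)*(-6)) = -(2 + 3) = -1*5 = -5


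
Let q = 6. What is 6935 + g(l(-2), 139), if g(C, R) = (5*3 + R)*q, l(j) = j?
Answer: 7859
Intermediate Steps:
g(C, R) = 90 + 6*R (g(C, R) = (5*3 + R)*6 = (15 + R)*6 = 90 + 6*R)
6935 + g(l(-2), 139) = 6935 + (90 + 6*139) = 6935 + (90 + 834) = 6935 + 924 = 7859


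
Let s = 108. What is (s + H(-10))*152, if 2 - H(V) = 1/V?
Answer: 83676/5 ≈ 16735.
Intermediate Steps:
H(V) = 2 - 1/V
(s + H(-10))*152 = (108 + (2 - 1/(-10)))*152 = (108 + (2 - 1*(-⅒)))*152 = (108 + (2 + ⅒))*152 = (108 + 21/10)*152 = (1101/10)*152 = 83676/5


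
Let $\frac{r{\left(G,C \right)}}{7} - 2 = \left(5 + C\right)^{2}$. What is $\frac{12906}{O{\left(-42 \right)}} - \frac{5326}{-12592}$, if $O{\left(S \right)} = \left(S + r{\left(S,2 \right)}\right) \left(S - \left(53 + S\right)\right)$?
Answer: $- \frac{4088599}{11679080} \approx -0.35008$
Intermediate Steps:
$r{\left(G,C \right)} = 14 + 7 \left(5 + C\right)^{2}$
$O{\left(S \right)} = -18921 - 53 S$ ($O{\left(S \right)} = \left(S + \left(14 + 7 \left(5 + 2\right)^{2}\right)\right) \left(S - \left(53 + S\right)\right) = \left(S + \left(14 + 7 \cdot 7^{2}\right)\right) \left(-53\right) = \left(S + \left(14 + 7 \cdot 49\right)\right) \left(-53\right) = \left(S + \left(14 + 343\right)\right) \left(-53\right) = \left(S + 357\right) \left(-53\right) = \left(357 + S\right) \left(-53\right) = -18921 - 53 S$)
$\frac{12906}{O{\left(-42 \right)}} - \frac{5326}{-12592} = \frac{12906}{-18921 - -2226} - \frac{5326}{-12592} = \frac{12906}{-18921 + 2226} - - \frac{2663}{6296} = \frac{12906}{-16695} + \frac{2663}{6296} = 12906 \left(- \frac{1}{16695}\right) + \frac{2663}{6296} = - \frac{1434}{1855} + \frac{2663}{6296} = - \frac{4088599}{11679080}$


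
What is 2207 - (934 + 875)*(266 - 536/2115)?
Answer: -112454209/235 ≈ -4.7853e+5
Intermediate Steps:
2207 - (934 + 875)*(266 - 536/2115) = 2207 - 1809*(266 - 536*1/2115) = 2207 - 1809*(266 - 536/2115) = 2207 - 1809*562054/2115 = 2207 - 1*112972854/235 = 2207 - 112972854/235 = -112454209/235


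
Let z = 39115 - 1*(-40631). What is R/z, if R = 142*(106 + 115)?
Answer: 15691/39873 ≈ 0.39352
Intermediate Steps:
z = 79746 (z = 39115 + 40631 = 79746)
R = 31382 (R = 142*221 = 31382)
R/z = 31382/79746 = 31382*(1/79746) = 15691/39873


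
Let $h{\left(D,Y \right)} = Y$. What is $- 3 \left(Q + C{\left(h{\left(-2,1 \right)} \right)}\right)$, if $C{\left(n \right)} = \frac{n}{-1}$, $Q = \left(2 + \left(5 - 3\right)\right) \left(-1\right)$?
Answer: $15$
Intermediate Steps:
$Q = -4$ ($Q = \left(2 + 2\right) \left(-1\right) = 4 \left(-1\right) = -4$)
$C{\left(n \right)} = - n$ ($C{\left(n \right)} = n \left(-1\right) = - n$)
$- 3 \left(Q + C{\left(h{\left(-2,1 \right)} \right)}\right) = - 3 \left(-4 - 1\right) = \left(-3\right) \left(-5\right) = 15$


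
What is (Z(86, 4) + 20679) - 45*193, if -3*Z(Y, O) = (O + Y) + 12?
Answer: 11960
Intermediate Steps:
Z(Y, O) = -4 - O/3 - Y/3 (Z(Y, O) = -((O + Y) + 12)/3 = -(12 + O + Y)/3 = -4 - O/3 - Y/3)
(Z(86, 4) + 20679) - 45*193 = ((-4 - ⅓*4 - ⅓*86) + 20679) - 45*193 = ((-4 - 4/3 - 86/3) + 20679) - 8685 = (-34 + 20679) - 8685 = 20645 - 8685 = 11960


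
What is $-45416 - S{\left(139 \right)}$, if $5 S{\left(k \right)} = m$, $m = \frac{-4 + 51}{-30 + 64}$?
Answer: $- \frac{7720767}{170} \approx -45416.0$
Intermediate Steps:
$m = \frac{47}{34} \approx 1.3824$
$S{\left(k \right)} = \frac{47}{170}$ ($S{\left(k \right)} = \frac{1}{5} \cdot \frac{47}{34} = \frac{47}{170}$)
$-45416 - S{\left(139 \right)} = -45416 - \frac{47}{170} = - \frac{7720767}{170}$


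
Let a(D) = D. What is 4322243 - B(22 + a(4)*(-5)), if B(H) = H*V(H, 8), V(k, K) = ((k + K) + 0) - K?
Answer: 4322239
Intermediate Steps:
V(k, K) = k (V(k, K) = ((K + k) + 0) - K = (K + k) - K = k)
B(H) = H**2 (B(H) = H*H = H**2)
4322243 - B(22 + a(4)*(-5)) = 4322243 - (22 + 4*(-5))**2 = 4322243 - (22 - 20)**2 = 4322243 - 1*2**2 = 4322243 - 1*4 = 4322243 - 4 = 4322239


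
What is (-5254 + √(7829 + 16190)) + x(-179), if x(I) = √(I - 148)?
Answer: -5254 + √24019 + I*√327 ≈ -5099.0 + 18.083*I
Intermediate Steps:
x(I) = √(-148 + I)
(-5254 + √(7829 + 16190)) + x(-179) = (-5254 + √(7829 + 16190)) + √(-148 - 179) = (-5254 + √24019) + √(-327) = (-5254 + √24019) + I*√327 = -5254 + √24019 + I*√327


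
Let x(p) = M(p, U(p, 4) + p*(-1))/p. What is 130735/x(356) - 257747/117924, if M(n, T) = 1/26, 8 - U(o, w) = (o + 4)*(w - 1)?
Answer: 142697846302093/117924 ≈ 1.2101e+9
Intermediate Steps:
U(o, w) = 8 - (-1 + w)*(4 + o) (U(o, w) = 8 - (o + 4)*(w - 1) = 8 - (4 + o)*(-1 + w) = 8 - (-1 + w)*(4 + o))
M(n, T) = 1/26
x(p) = 1/(26*p)
130735/x(356) - 257747/117924 = 130735/(((1/26)/356)) - 257747/117924 = 130735/(((1/26)*(1/356))) - 257747*1/117924 = 130735/(1/9256) - 257747/117924 = 130735*9256 - 257747/117924 = 1210083160 - 257747/117924 = 142697846302093/117924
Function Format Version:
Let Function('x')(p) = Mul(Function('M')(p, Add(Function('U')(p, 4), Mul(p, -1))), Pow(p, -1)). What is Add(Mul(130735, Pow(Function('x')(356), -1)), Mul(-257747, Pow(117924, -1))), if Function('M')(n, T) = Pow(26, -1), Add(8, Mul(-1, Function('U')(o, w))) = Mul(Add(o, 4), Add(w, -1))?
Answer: Rational(142697846302093, 117924) ≈ 1.2101e+9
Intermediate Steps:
Function('U')(o, w) = Add(8, Mul(-1, Add(-1, w), Add(4, o))) (Function('U')(o, w) = Add(8, Mul(-1, Mul(Add(o, 4), Add(w, -1)))) = Add(8, Mul(-1, Mul(Add(4, o), Add(-1, w)))) = Add(8, Mul(-1, Mul(Add(-1, w), Add(4, o)))) = Add(8, Mul(-1, Add(-1, w), Add(4, o))))
Function('M')(n, T) = Rational(1, 26)
Function('x')(p) = Mul(Rational(1, 26), Pow(p, -1))
Add(Mul(130735, Pow(Function('x')(356), -1)), Mul(-257747, Pow(117924, -1))) = Add(Mul(130735, Pow(Mul(Rational(1, 26), Pow(356, -1)), -1)), Mul(-257747, Pow(117924, -1))) = Add(Mul(130735, Pow(Mul(Rational(1, 26), Rational(1, 356)), -1)), Mul(-257747, Rational(1, 117924))) = Add(Mul(130735, Pow(Rational(1, 9256), -1)), Rational(-257747, 117924)) = Add(Mul(130735, 9256), Rational(-257747, 117924)) = Add(1210083160, Rational(-257747, 117924)) = Rational(142697846302093, 117924)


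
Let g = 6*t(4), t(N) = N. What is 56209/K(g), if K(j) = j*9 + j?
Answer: 56209/240 ≈ 234.20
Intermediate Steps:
g = 24 (g = 6*4 = 24)
K(j) = 10*j (K(j) = 9*j + j = 10*j)
56209/K(g) = 56209/((10*24)) = 56209/240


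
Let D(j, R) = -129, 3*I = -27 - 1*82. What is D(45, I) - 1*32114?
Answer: -32243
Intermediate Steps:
I = -109/3 (I = (-27 - 1*82)/3 = (-27 - 82)/3 = (⅓)*(-109) = -109/3 ≈ -36.333)
D(45, I) - 1*32114 = -129 - 1*32114 = -129 - 32114 = -32243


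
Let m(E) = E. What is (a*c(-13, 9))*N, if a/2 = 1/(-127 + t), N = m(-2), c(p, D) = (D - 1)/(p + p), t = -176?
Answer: -16/3939 ≈ -0.0040619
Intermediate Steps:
c(p, D) = (-1 + D)/(2*p) (c(p, D) = (-1 + D)/((2*p)) = (-1 + D)*(1/(2*p)) = (-1 + D)/(2*p))
N = -2
a = -2/303 (a = 2/(-127 - 176) = 2/(-303) = 2*(-1/303) = -2/303 ≈ -0.0066007)
(a*c(-13, 9))*N = -(-1 + 9)/(303*(-13))*(-2) = -(-1)*8/(303*13)*(-2) = -2/303*(-4/13)*(-2) = (8/3939)*(-2) = -16/3939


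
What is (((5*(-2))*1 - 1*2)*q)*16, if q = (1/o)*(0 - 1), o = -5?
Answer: -192/5 ≈ -38.400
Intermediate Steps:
q = 1/5 (q = (1/(-5))*(0 - 1) = (1*(-1/5))*(-1) = -1/5*(-1) = 1/5 ≈ 0.20000)
(((5*(-2))*1 - 1*2)*q)*16 = (((5*(-2))*1 - 1*2)*(1/5))*16 = ((-10*1 - 2)*(1/5))*16 = ((-10 - 2)*(1/5))*16 = -12*1/5*16 = -12/5*16 = -192/5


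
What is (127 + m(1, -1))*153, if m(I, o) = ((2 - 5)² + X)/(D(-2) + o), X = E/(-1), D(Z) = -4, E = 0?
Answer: 95778/5 ≈ 19156.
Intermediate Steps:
X = 0 (X = 0/(-1) = 0*(-1) = 0)
m(I, o) = 9/(-4 + o) (m(I, o) = ((2 - 5)² + 0)/(-4 + o) = ((-3)² + 0)/(-4 + o) = (9 + 0)/(-4 + o) = 9/(-4 + o))
(127 + m(1, -1))*153 = (127 + 9/(-4 - 1))*153 = (127 + 9/(-5))*153 = (127 + 9*(-⅕))*153 = (127 - 9/5)*153 = (626/5)*153 = 95778/5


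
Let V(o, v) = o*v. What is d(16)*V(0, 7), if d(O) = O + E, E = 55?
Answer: 0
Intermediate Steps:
d(O) = 55 + O (d(O) = O + 55 = 55 + O)
d(16)*V(0, 7) = (55 + 16)*(0*7) = 71*0 = 0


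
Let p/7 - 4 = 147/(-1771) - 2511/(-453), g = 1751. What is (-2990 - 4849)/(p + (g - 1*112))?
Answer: -299473317/65144531 ≈ -4.5971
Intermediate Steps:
p = 2529814/38203 (p = 28 + 7*(147/(-1771) - 2511/(-453)) = 28 + 7*(147*(-1/1771) - 2511*(-1/453)) = 28 + 7*(-21/253 + 837/151) = 28 + 7*(208590/38203) = 28 + 1460130/38203 = 2529814/38203 ≈ 66.220)
(-2990 - 4849)/(p + (g - 1*112)) = (-2990 - 4849)/(2529814/38203 + (1751 - 1*112)) = -7839/(2529814/38203 + (1751 - 112)) = -7839/(2529814/38203 + 1639) = -7839/65144531/38203 = -7839*38203/65144531 = -299473317/65144531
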